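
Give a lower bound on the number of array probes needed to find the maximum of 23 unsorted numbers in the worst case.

Adversary: any unprobed cell could hold a value larger than everything seen so far. If fewer than 23 cells are probed, the adversary places the max in an unprobed cell. So all 23 cells must be examined; together with 23-1 comparisons this is tight.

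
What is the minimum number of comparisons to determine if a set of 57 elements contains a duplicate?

Determining if 57 elements are all distinct requires Omega(n log n) comparisons in the comparison model. This follows from the element distinctness lower bound.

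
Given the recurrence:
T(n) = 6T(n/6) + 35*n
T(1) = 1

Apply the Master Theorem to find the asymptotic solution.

a=6, b=6, f(n)=35*n. log_6(6) = 1. Case 2: T(n) = O(n log n).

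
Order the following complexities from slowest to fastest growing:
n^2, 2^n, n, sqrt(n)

Ordered by growth rate: sqrt(n) < n < n^2 < 2^n.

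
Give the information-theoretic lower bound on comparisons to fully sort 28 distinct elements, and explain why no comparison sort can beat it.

A comparison sort is a binary decision tree whose leaves are the 28! = 304888344611713860501504000000 possible output permutations. A binary tree with L leaves has height >= ceil(log_2(L)). So any comparison sort needs >= ceil(log_2(28!)) = 98 comparisons in the worst case.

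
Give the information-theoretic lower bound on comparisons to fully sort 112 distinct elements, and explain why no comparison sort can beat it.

A comparison sort is a binary decision tree whose leaves are the 112! = 197450685722107402353682037275992488341277868034975337796656295094902858969771811440894224355027779366597957338237853638272334919686385621811850780464277094400000000000000000000000000 possible output permutations. A binary tree with L leaves has height >= ceil(log_2(L)). So any comparison sort needs >= ceil(log_2(112!)) = 606 comparisons in the worst case.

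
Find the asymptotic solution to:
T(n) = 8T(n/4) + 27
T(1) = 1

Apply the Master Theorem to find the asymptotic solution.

a=8, b=4, f(n)=27. log_4(8) = 1.5. Case 1 of Master Theorem: T(n) = O(n^1.5).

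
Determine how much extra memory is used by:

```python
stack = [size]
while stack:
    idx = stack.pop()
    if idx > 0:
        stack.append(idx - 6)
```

Space complexity: O(1).
Only a constant amount of auxiliary storage is used; nothing grows with n.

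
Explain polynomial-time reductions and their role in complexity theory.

A poly-time reduction from A to B transforms any instance of A into an instance of B in polynomial time. If A reduces to B and B is in P, then A is in P. If A is NP-hard and A reduces to B, then B is NP-hard. Reductions transfer hardness upward and tractability downward.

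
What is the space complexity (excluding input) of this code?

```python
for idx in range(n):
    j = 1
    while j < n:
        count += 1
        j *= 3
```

Space complexity: O(1).
Only a constant amount of auxiliary storage is used; nothing grows with n.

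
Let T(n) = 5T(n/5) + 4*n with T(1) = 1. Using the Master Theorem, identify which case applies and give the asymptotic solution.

a=5, b=5, f(n)=4*n.
log_5(5) = 1, so n^(log_b(a)) = n.
f(n) = Theta(n), so Case 2 applies.
T(n) = Theta(n log n).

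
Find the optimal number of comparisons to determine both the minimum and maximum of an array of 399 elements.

Naive approach: 796 comparisons (398 for max + 398 for min).
Optimal: Compare elements in pairs first (floor(n/2) = 199 comparisons), then find max among winners and min among losers (199 comparisons each).
Total: ceil(3n/2) - 2 = 597 comparisons. An adversary argument shows this is also a lower bound.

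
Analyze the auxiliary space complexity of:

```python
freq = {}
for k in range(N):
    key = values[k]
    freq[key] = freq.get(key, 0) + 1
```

Space complexity: O(n).
Auxiliary storage grows linearly with the input size n in the worst case.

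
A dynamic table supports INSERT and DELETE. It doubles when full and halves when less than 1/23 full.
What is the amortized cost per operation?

Using potential function Phi = |2*num_items - table_size| when load > 1/2, and Phi = table_size/2 - num_items otherwise. The gap of 1/23 vs 1/2 for shrinking prevents thrashing. Both insert and delete have O(1) amortized cost.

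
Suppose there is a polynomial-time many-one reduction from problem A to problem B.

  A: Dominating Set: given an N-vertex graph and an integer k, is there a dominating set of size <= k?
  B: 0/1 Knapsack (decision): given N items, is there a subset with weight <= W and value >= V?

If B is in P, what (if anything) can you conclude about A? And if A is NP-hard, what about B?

A poly-time reduction A <=_p B means any A-instance can be transformed to a B-instance in poly time.
If B is in P: compose the reduction with B's poly-time algorithm to solve A in poly time, so A is in P.
If A is NP-hard: every NP problem reduces to A, which reduces to B; composing reductions, every NP problem reduces to B, so B is NP-hard.
(Here in fact A is NP-complete and B is NP-complete.)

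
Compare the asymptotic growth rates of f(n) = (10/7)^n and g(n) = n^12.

f(n) = (10/7)^n grows faster: (10/7)^n is exponential with base 10/7 > 1, dominating every polynomial.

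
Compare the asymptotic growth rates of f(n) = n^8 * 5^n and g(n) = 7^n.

g(n) = 7^n grows faster: 7^n / (n^8 5^n) = (7/5)^n / n^8 -> infinity since 7/5 > 1.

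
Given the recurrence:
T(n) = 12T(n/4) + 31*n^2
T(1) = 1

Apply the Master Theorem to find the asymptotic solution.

a=12, b=4, f(n)=31*n^2. log_4(12) = 1.792 < 2. Case 3: T(n) = O(n^2).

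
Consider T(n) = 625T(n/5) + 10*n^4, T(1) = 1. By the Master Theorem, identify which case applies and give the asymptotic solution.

a=625, b=5, f(n)=10*n^4.
log_5(625) = 4, so n^(log_b(a)) = n^4.
f(n) = Theta(n^4), so Case 2 applies.
T(n) = Theta(n^4 log n).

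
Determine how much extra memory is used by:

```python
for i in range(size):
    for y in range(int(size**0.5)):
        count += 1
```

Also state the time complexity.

Space complexity: O(1).
Only a constant amount of auxiliary storage is used; nothing grows with n.
Time complexity: O(n * sqrt(n)).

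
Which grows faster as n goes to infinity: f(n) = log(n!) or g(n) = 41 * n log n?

f(n) = log(n!) and g(n) = 41 * n log n are Theta of each other: Stirling: log(n!) = n log n - n + O(log n) = Theta(n log n); the constant 41 doesn't change the Theta class.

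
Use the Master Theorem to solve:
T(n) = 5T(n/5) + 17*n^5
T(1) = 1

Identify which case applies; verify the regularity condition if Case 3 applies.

a=5, b=5, f(n)=17*n^5.
log_5(5) = 1 < 5.
f(n) = Omega(n^(1+epsilon)) for some epsilon > 0, so Case 3 is the candidate.
Regularity: a*f(n/b) = 5*17*(n/5)^5 = (5/3125)*17*n^5 <= c*f(n) with c = 5/3125 < 1. Satisfied.
Case 3: T(n) = Theta(n^5).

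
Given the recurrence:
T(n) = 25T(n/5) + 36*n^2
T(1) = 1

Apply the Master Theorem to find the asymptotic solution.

a=25, b=5, f(n)=36*n^2. log_5(25) = 2. Case 2: T(n) = O(n^2 log n).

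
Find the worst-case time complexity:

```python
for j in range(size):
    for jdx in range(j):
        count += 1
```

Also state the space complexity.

Time complexity: O(n^2).
Space complexity: O(1).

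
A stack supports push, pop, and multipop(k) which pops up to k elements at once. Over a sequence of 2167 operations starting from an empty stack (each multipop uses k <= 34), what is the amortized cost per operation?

Each element is pushed exactly once and popped at most once (whether by pop or as part of a multipop). So the total number of individual pops over the whole sequence is at most the number of pushes, which is at most 2167. Total work <= 2 * 2167, hence O(1) amortized per operation.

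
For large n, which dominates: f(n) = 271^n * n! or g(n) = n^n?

f(n) = 271^n * n! grows faster: by Stirling n! ~ sqrt(2 pi n)(n/e)^n, so 271^n n! / n^n ~ (271/e)^n sqrt(2 pi n) -> infinity since 271/e > 1.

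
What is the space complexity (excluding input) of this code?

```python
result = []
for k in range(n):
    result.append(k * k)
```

Space complexity: O(n).
Auxiliary storage grows linearly with the input size n in the worst case.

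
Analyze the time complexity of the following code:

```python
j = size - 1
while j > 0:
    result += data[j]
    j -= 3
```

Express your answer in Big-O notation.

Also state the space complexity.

Time complexity: O(n).
Space complexity: O(1).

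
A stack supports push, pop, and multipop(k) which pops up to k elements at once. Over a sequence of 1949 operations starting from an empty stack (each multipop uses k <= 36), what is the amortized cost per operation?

Each element is pushed exactly once and popped at most once (whether by pop or as part of a multipop). So the total number of individual pops over the whole sequence is at most the number of pushes, which is at most 1949. Total work <= 2 * 1949, hence O(1) amortized per operation.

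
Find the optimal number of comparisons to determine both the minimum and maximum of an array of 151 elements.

Naive approach: 300 comparisons (150 for max + 150 for min).
Optimal: Compare elements in pairs first (floor(n/2) = 75 comparisons), then find max among winners and min among losers (75 comparisons each).
Total: ceil(3n/2) - 2 = 225 comparisons. An adversary argument shows this is also a lower bound.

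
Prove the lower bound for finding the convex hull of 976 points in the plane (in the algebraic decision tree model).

Reduction from sorting: given 976 numbers x_1,...,x_{976}, map x_i to the point (x_i, x_i^2) on the parabola y = x^2. All points are on the convex hull, and walking the hull gives them in sorted x-order. Since sorting requires Omega(n log n), so does planar convex hull.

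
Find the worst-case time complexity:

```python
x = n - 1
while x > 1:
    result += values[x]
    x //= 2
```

Time complexity: O(log n).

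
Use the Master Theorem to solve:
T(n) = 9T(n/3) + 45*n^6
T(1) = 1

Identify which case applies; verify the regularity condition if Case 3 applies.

a=9, b=3, f(n)=45*n^6.
log_3(9) = 2 < 6.
f(n) = Omega(n^(2+epsilon)) for some epsilon > 0, so Case 3 is the candidate.
Regularity: a*f(n/b) = 9*45*(n/3)^6 = (9/729)*45*n^6 <= c*f(n) with c = 9/729 < 1. Satisfied.
Case 3: T(n) = Theta(n^6).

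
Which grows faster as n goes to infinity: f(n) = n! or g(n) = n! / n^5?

f(n) = n! grows faster: the ratio n!/(n!/n^5) = n^5 -> infinity.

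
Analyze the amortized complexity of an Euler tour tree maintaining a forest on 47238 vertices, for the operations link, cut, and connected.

An Euler tour tree stores each tree's Euler tour as a balanced BST keyed by tour position. On 47238 vertices: link concatenates two tours via O(1) splits/joins of size <= 2*47238 (O(log n)); cut splits the tour at the two occurrences of the edge (O(log n)); connected compares BST roots (O(log n) to find the root). All O(log n) amortized.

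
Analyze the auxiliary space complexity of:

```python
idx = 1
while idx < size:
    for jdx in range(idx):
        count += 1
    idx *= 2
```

Space complexity: O(1).
Only a constant amount of auxiliary storage is used; nothing grows with n.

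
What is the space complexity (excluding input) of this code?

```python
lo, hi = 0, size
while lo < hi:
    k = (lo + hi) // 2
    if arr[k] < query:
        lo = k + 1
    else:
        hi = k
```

Space complexity: O(1).
Only a constant amount of auxiliary storage is used; nothing grows with n.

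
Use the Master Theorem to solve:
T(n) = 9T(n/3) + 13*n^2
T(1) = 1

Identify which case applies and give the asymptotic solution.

a=9, b=3, f(n)=13*n^2.
log_3(9) = 2, so n^(log_b(a)) = n^2.
f(n) = Theta(n^2), so Case 2 applies.
T(n) = Theta(n^2 log n).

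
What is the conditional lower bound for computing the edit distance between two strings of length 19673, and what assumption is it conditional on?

Under SETH (the Strong Exponential Time Hypothesis), edit distance on length-19673 strings cannot be computed in O(n^(2-epsilon)) time for any epsilon > 0 (Backurs-Indyk). The reduction is from CNF-SAT via the orthogonal vectors problem.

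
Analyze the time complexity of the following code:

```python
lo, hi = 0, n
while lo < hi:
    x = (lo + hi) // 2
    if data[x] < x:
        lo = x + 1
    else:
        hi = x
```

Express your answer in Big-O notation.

Time complexity: O(log n).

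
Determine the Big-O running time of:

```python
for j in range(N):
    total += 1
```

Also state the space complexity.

Time complexity: O(n).
Space complexity: O(1).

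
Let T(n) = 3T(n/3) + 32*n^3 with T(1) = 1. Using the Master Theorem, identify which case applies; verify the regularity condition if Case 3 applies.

a=3, b=3, f(n)=32*n^3.
log_3(3) = 1 < 3.
f(n) = Omega(n^(1+epsilon)) for some epsilon > 0, so Case 3 is the candidate.
Regularity: a*f(n/b) = 3*32*(n/3)^3 = (3/27)*32*n^3 <= c*f(n) with c = 3/27 < 1. Satisfied.
Case 3: T(n) = Theta(n^3).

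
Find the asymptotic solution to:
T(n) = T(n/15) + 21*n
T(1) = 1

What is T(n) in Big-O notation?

Geometric series: 21*n*(1 + 1/15 + 1/15^2 + ...) = O(n). T(n) = O(n).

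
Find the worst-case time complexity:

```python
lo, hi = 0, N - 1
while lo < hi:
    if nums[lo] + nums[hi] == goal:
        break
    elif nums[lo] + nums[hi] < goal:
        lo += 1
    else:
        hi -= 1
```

Time complexity: O(n).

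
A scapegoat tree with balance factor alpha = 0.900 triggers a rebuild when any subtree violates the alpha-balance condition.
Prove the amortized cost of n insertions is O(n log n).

Define potential Phi = c * sum of |size(left(v)) - size(right(v))| over all nodes. An insertion at depth d costs O(d) = O(log n) and increases Phi by O(log n). When a rebuild of subtree of size s occurs, it costs O(s) but reduces Phi by Omega(s). With alpha = 0.900, between rebuilds Omega(s) insertions must occur. Amortized cost per insertion: O(log n).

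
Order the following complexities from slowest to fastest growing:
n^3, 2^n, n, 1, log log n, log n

Ordered by growth rate: 1 < log log n < log n < n < n^3 < 2^n.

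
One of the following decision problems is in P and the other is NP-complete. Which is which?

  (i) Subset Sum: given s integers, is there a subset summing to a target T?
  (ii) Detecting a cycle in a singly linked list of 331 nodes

(i) is NP-complete: one of Karp's 21 NP-complete problems.
(ii) is P: Floyd's tortoise-and-hare runs in O(n) time, O(1) space.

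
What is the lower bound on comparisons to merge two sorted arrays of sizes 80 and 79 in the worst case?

Adversary: with |80 - 79| <= 1 the inputs can be fully interleaved so that every adjacent pair in the merged output comes from different arrays. Then each of the 158 adjacent pairs must be directly compared, or the algorithm cannot determine their relative order. Standard merge meets this bound.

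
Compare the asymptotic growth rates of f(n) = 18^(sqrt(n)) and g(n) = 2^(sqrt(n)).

f(n) = 18^(sqrt(n)) grows faster: ratio is (18/2)^(sqrt(n)) -> infinity since 18/2 > 1.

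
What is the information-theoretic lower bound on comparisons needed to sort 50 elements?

There are 50! = 30414093201713378043612608166064768844377641568960512000000000000 possible orderings. Each comparison gives 1 bit. We need at least ceil(log_2(30414093201713378043612608166064768844377641568960512000000000000)) = 215 comparisons.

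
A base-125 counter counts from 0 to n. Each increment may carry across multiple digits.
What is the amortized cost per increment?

Digit at position i changes every 125^i increments. Total digit changes over n increments: n * 125/(125-1) = O(n). Amortized: O(1).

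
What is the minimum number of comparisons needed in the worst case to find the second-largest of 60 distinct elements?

Lower bound: finding the max needs 60-1 comparisons. By the adversary weight-doubling argument, the max must personally win >= ceil(log_2(60)) = 6 comparisons; the 2nd-largest is among those 6 losers, needing 6-1 more comparisons. Total >= 60-1 + 6-1 = 64. A balanced knockout tournament achieves this.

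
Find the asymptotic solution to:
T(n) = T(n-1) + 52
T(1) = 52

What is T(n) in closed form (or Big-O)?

Unrolling: T(n) = T(n-1) + 52 = T(n-2) + 2*52 = ... = T(1) + (n-1)*52 = 52 + (n-1)*52 = 52n.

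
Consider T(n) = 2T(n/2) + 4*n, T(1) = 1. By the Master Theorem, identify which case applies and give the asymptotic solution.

a=2, b=2, f(n)=4*n.
log_2(2) = 1, so n^(log_b(a)) = n.
f(n) = Theta(n), so Case 2 applies.
T(n) = Theta(n log n).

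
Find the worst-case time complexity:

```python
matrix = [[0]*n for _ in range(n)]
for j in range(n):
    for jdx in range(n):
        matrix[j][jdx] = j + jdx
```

Time complexity: O(n^2).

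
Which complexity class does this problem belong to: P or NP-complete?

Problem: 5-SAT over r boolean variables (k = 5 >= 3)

This problem is NP-complete: 3-SAT is NP-complete (Cook-Levin); k-SAT for k>=3 reduces from 3-SAT.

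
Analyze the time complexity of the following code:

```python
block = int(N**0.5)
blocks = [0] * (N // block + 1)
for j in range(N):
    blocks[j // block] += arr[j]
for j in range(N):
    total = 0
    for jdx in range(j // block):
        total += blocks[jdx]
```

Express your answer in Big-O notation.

Time complexity: O(n * sqrt(n)).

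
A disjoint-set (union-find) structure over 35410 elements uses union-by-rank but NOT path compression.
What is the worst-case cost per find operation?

Union-by-rank alone keeps every tree's height <= log_2(35410) ~= 15.1. Each find traverses from a node to its root, costing O(height) = O(log n). Without path compression this bound is tight.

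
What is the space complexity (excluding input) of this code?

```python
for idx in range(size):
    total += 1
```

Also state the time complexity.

Space complexity: O(1).
Only a constant amount of auxiliary storage is used; nothing grows with n.
Time complexity: O(n).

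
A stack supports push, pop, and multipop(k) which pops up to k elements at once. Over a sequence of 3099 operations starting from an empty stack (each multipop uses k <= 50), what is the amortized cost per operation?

Each element is pushed exactly once and popped at most once (whether by pop or as part of a multipop). So the total number of individual pops over the whole sequence is at most the number of pushes, which is at most 3099. Total work <= 2 * 3099, hence O(1) amortized per operation.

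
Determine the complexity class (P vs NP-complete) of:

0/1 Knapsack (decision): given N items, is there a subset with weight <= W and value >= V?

This problem is NP-complete: reduces from Subset Sum.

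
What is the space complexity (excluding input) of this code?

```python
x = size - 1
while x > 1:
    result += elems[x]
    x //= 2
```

Space complexity: O(1).
Only a constant amount of auxiliary storage is used; nothing grows with n.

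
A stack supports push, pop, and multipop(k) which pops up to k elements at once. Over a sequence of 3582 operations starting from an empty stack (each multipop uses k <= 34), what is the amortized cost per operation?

Each element is pushed exactly once and popped at most once (whether by pop or as part of a multipop). So the total number of individual pops over the whole sequence is at most the number of pushes, which is at most 3582. Total work <= 2 * 3582, hence O(1) amortized per operation.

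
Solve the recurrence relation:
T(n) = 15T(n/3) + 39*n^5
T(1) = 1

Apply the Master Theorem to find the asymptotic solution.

a=15, b=3, f(n)=39*n^5. log_3(15) = 2.465 < 5. Case 3: T(n) = O(n^5).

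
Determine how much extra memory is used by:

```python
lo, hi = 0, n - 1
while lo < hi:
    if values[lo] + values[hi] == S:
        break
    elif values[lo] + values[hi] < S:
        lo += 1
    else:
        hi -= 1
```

Space complexity: O(1).
Only a constant amount of auxiliary storage is used; nothing grows with n.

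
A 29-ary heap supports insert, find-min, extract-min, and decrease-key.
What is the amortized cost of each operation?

The 29-ary heap has height O(log_29 n). Insert sifts up: O(log_29 n). Find-min reads the root: O(1). Extract-min sifts down comparing 29 children per level: O(29 * log_29 n). Decrease-key sifts up: O(log_29 n).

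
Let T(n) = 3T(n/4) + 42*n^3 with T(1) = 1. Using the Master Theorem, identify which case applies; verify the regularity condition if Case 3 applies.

a=3, b=4, f(n)=42*n^3.
log_4(3) = 0.7925 < 3.
f(n) = Omega(n^(0.7925+epsilon)) for some epsilon > 0, so Case 3 is the candidate.
Regularity: a*f(n/b) = 3*42*(n/4)^3 = (3/64)*42*n^3 <= c*f(n) with c = 3/64 < 1. Satisfied.
Case 3: T(n) = Theta(n^3).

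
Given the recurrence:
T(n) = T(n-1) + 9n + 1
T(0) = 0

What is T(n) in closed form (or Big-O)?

Dominant term in sum is 9*sum(i, i=1..n) = 9*n*(n+1)/2 = O(n^2).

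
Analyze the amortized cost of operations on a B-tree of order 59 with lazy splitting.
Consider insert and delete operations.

In a B-tree of order 59, a node splits when it has 59 keys. With lazy splitting, we use potential Phi = number of full nodes + number of near-empty nodes. Each split costs O(1) but reduces potential. Between splits, at least 29 insertions must occur in that node. Amortized structural cost is O(1) per operation, plus O(log_59 n) traversal.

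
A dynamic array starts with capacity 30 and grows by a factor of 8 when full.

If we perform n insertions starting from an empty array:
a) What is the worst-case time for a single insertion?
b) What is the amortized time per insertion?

(a) Worst-case single insertion: O(n) -- when the array is full at capacity c, the resize copies all c elements, and c can be Theta(n).
(b) Resizes happen at sizes 30, 240, 1920, ... Total copy cost for n insertions: 30 + 240 + ... = O(n) (geometric series with ratio 1/8). Amortized cost per insertion: O(n)/n = O(1).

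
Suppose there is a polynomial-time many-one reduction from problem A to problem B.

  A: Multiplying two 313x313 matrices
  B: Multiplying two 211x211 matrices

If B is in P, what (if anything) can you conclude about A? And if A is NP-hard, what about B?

A poly-time reduction A <=_p B means any A-instance can be transformed to a B-instance in poly time.
If B is in P: compose the reduction with B's poly-time algorithm to solve A in poly time, so A is in P.
If A is NP-hard: every NP problem reduces to A, which reduces to B; composing reductions, every NP problem reduces to B, so B is NP-hard.
(Here in fact A is P and B is P.)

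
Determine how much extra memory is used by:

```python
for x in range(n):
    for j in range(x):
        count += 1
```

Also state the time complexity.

Space complexity: O(1).
Only a constant amount of auxiliary storage is used; nothing grows with n.
Time complexity: O(n^2).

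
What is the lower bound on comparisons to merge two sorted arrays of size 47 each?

To merge two sorted arrays of size 47, we need at least 93 comparisons in the worst case. An adversary can force every element to be compared.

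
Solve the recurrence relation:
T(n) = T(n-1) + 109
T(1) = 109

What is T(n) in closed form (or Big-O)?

Unrolling: T(n) = T(n-1) + 109 = T(n-2) + 2*109 = ... = T(1) + (n-1)*109 = 109 + (n-1)*109 = 109n.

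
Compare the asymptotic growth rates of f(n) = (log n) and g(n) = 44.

f(n) = (log n) grows faster: any unbounded function dominates a constant.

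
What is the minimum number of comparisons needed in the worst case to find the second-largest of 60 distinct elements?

Lower bound: finding the max needs 60-1 comparisons. By the adversary weight-doubling argument, the max must personally win >= ceil(log_2(60)) = 6 comparisons; the 2nd-largest is among those 6 losers, needing 6-1 more comparisons. Total >= 60-1 + 6-1 = 64. A balanced knockout tournament achieves this.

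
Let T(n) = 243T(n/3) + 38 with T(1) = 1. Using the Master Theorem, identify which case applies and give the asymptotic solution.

a=243, b=3, f(n)=38.
log_3(243) = 5 > 0.
Since f(n) = O(n^0) is polynomially smaller than n^5, Case 1 applies.
T(n) = Theta(n^5).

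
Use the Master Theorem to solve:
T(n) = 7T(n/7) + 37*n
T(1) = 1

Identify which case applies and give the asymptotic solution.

a=7, b=7, f(n)=37*n.
log_7(7) = 1, so n^(log_b(a)) = n.
f(n) = Theta(n), so Case 2 applies.
T(n) = Theta(n log n).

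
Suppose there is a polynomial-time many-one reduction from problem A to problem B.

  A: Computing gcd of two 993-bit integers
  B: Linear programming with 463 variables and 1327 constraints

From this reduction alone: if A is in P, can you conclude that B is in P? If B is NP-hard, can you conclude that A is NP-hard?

A poly-time reduction A <=_p B transfers tractability DOWN (B easy => A easy) and hardness UP (A hard => B hard), not the reverse.
From A in P, the reduction alone does NOT give B in P: any problem in P trivially reduces to SAT, yet SAT is not known to be in P.
From B NP-hard, the reduction alone does NOT give A NP-hard: again, easy problems reduce to hard ones.
(Here in fact A is P and B is P.)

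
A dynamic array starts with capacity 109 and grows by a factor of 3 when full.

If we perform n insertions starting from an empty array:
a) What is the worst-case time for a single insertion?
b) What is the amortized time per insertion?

(a) Worst-case single insertion: O(n) -- when the array is full at capacity c, the resize copies all c elements, and c can be Theta(n).
(b) Resizes happen at sizes 109, 327, 981, ... Total copy cost for n insertions: 109 + 327 + ... = O(n) (geometric series with ratio 1/3). Amortized cost per insertion: O(n)/n = O(1).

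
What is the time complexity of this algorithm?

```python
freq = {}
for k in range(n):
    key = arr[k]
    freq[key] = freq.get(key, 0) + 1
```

Time complexity: O(n).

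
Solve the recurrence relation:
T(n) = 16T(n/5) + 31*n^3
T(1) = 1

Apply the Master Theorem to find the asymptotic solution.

a=16, b=5, f(n)=31*n^3. log_5(16) = 1.723 < 3. Case 3: T(n) = O(n^3).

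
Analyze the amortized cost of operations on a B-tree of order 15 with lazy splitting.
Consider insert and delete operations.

In a B-tree of order 15, a node splits when it has 15 keys. With lazy splitting, we use potential Phi = number of full nodes + number of near-empty nodes. Each split costs O(1) but reduces potential. Between splits, at least 7 insertions must occur in that node. Amortized structural cost is O(1) per operation, plus O(log_15 n) traversal.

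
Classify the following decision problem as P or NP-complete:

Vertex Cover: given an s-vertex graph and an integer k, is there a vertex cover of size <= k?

This problem is NP-complete: one of Karp's 21 NP-complete problems (with k part of the input; for any fixed constant k it is in P).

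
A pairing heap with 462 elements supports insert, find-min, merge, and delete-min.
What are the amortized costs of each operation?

Pairing heaps are self-adjusting heap-ordered trees. Insert and merge link two roots: O(1). Find-min reads the root: O(1). Delete-min removes the root, then pairs children in two passes; amortized cost is O(log 462) = O(log n).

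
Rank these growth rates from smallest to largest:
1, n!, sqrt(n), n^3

Ordered by growth rate: 1 < sqrt(n) < n^3 < n!.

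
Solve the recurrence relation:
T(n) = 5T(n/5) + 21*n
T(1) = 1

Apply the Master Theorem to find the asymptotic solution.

a=5, b=5, f(n)=21*n. log_5(5) = 1. Case 2: T(n) = O(n log n).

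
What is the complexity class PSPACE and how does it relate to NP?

PSPACE is the class of problems solvable with polynomial space. NP is a subset of PSPACE (a poly-space machine can enumerate all certificates). PSPACE-complete problems include QBF (quantified Boolean formulas) and generalized games. It is unknown whether NP = PSPACE.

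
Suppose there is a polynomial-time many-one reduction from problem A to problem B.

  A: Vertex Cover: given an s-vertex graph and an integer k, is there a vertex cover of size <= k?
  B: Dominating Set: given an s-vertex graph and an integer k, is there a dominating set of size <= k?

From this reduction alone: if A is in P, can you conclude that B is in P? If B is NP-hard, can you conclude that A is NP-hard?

A poly-time reduction A <=_p B transfers tractability DOWN (B easy => A easy) and hardness UP (A hard => B hard), not the reverse.
From A in P, the reduction alone does NOT give B in P: any problem in P trivially reduces to SAT, yet SAT is not known to be in P.
From B NP-hard, the reduction alone does NOT give A NP-hard: again, easy problems reduce to hard ones.
(Here in fact A is NP-complete and B is NP-complete.)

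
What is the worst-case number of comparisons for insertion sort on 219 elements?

Insertion sort on reverse-sorted input: 1 + 2 + ... + (219-1) = 23871 comparisons.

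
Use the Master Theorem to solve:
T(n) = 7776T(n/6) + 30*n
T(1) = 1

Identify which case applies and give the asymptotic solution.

a=7776, b=6, f(n)=30*n.
log_6(7776) = 5 > 1.
Since f(n) = O(n^1) is polynomially smaller than n^5, Case 1 applies.
T(n) = Theta(n^5).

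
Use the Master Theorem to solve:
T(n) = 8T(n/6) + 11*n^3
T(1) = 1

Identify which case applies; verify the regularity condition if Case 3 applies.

a=8, b=6, f(n)=11*n^3.
log_6(8) = 1.161 < 3.
f(n) = Omega(n^(1.161+epsilon)) for some epsilon > 0, so Case 3 is the candidate.
Regularity: a*f(n/b) = 8*11*(n/6)^3 = (8/216)*11*n^3 <= c*f(n) with c = 8/216 < 1. Satisfied.
Case 3: T(n) = Theta(n^3).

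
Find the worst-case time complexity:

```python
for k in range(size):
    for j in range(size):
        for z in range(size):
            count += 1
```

Time complexity: O(n^3).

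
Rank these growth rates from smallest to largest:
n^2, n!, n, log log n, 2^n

Ordered by growth rate: log log n < n < n^2 < 2^n < n!.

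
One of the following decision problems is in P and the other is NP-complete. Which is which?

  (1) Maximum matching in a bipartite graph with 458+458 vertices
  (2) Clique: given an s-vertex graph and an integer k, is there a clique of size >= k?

(1) is P: Hopcroft-Karp runs in O(E sqrt(V)).
(2) is NP-complete: complement of Independent Set / Vertex Cover (with k part of the input).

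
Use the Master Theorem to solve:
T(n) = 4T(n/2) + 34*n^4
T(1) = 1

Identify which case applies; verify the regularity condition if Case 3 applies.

a=4, b=2, f(n)=34*n^4.
log_2(4) = 2 < 4.
f(n) = Omega(n^(2+epsilon)) for some epsilon > 0, so Case 3 is the candidate.
Regularity: a*f(n/b) = 4*34*(n/2)^4 = (4/16)*34*n^4 <= c*f(n) with c = 4/16 < 1. Satisfied.
Case 3: T(n) = Theta(n^4).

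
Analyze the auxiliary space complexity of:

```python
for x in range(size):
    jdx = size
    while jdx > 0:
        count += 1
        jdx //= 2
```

Space complexity: O(1).
Only a constant amount of auxiliary storage is used; nothing grows with n.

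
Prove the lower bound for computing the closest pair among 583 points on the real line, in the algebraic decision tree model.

Reduction from element distinctness: given 583 reals, the closest-pair distance is 0 iff two are equal. Element distinctness has an Omega(n log n) lower bound in the algebraic decision tree model (Ben-Or). Therefore closest pair on a line also requires Omega(n log n). Sorting then a linear scan achieves this.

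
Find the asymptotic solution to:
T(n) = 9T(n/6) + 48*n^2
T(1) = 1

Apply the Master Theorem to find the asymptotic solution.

a=9, b=6, f(n)=48*n^2. log_6(9) = 1.226 < 2. Case 3: T(n) = O(n^2).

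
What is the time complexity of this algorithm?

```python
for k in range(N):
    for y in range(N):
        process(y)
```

Time complexity: O(n^2).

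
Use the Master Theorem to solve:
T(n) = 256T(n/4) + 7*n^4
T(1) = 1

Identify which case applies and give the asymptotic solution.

a=256, b=4, f(n)=7*n^4.
log_4(256) = 4, so n^(log_b(a)) = n^4.
f(n) = Theta(n^4), so Case 2 applies.
T(n) = Theta(n^4 log n).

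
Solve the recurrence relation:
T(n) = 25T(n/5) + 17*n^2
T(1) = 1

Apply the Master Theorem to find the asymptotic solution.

a=25, b=5, f(n)=17*n^2. log_5(25) = 2. Case 2: T(n) = O(n^2 log n).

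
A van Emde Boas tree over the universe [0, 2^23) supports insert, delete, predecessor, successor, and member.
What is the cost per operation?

vEB recursively partitions [0, 8388608) into sqrt(u) clusters of size sqrt(u). Each operation recurses into either one cluster or the summary, never both: T(u) = T(sqrt(u)) + O(1) => T(u) = O(log log u) = O(log 23). This is worst-case, not just amortized.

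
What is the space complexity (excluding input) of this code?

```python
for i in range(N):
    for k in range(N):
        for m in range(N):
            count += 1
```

Space complexity: O(1).
Only a constant amount of auxiliary storage is used; nothing grows with n.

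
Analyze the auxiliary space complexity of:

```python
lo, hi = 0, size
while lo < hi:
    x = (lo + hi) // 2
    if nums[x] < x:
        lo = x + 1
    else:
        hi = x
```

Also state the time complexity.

Space complexity: O(1).
Only a constant amount of auxiliary storage is used; nothing grows with n.
Time complexity: O(log n).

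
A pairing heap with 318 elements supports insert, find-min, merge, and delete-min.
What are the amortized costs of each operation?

Pairing heaps are self-adjusting heap-ordered trees. Insert and merge link two roots: O(1). Find-min reads the root: O(1). Delete-min removes the root, then pairs children in two passes; amortized cost is O(log 318) = O(log n).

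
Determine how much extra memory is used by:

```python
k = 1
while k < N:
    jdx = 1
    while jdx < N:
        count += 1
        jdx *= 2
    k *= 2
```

Space complexity: O(1).
Only a constant amount of auxiliary storage is used; nothing grows with n.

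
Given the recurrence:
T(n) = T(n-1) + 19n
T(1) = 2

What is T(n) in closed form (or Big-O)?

Unrolling: T(n) = 2 + 19*(2 + 3 + ... + n) = 2 + 19*(n(n+1)/2 - 1) = O(n^2).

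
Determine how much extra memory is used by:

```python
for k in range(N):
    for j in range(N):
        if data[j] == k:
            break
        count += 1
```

Space complexity: O(1).
Only a constant amount of auxiliary storage is used; nothing grows with n.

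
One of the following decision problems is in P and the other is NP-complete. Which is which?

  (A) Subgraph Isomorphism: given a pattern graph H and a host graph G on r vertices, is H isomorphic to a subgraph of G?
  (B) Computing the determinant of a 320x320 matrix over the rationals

(A) is NP-complete: generalizes Clique and Hamiltonian Path (pattern size is part of the input).
(B) is P: Gaussian elimination runs in O(n^3).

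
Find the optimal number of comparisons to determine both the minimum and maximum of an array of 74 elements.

Naive approach: 146 comparisons (73 for max + 73 for min).
Optimal: Compare elements in pairs first (floor(n/2) = 37 comparisons), then find max among winners and min among losers (36 comparisons each).
Total: ceil(3n/2) - 2 = 109 comparisons. An adversary argument shows this is also a lower bound.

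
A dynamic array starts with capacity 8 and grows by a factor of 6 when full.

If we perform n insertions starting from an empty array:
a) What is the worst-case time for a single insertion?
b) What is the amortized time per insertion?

(a) Worst-case single insertion: O(n) -- when the array is full at capacity c, the resize copies all c elements, and c can be Theta(n).
(b) Resizes happen at sizes 8, 48, 288, ... Total copy cost for n insertions: 8 + 48 + ... = O(n) (geometric series with ratio 1/6). Amortized cost per insertion: O(n)/n = O(1).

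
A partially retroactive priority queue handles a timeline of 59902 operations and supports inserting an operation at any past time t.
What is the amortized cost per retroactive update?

Partially retroactive priority queues (Demaine-Iacono-Langerman) allow updates at past times with queries only at the present. With a balanced BST over the m = 59902 timeline events tracking bridges, each retroactive insert or delete is O(log m) amortized.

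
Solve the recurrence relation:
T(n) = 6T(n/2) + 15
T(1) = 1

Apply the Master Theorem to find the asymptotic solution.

a=6, b=2, f(n)=15. log_2(6) = 2.585. Case 1 of Master Theorem: T(n) = O(n^2.585).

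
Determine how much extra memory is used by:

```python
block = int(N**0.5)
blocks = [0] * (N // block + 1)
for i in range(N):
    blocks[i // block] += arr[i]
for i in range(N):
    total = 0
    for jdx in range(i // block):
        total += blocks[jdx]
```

Space complexity: O(sqrt(n)).
Storage scales with sqrt(n).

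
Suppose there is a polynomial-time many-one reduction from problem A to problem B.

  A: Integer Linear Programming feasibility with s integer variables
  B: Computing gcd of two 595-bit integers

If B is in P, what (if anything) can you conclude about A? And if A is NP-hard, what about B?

A poly-time reduction A <=_p B means any A-instance can be transformed to a B-instance in poly time.
If B is in P: compose the reduction with B's poly-time algorithm to solve A in poly time, so A is in P.
If A is NP-hard: every NP problem reduces to A, which reduces to B; composing reductions, every NP problem reduces to B, so B is NP-hard.
(Here in fact A is NP-complete and B is in P, so no such reduction is known -- its existence would imply P = NP; the analysis concerns only what the assumed reduction would or would not let you conclude.)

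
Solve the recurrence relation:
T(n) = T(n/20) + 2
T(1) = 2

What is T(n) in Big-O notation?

Each step divides n by 20 and adds 2. After log_20(n) steps, T(n) = O(log n).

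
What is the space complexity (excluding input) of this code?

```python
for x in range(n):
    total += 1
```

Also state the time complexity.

Space complexity: O(1).
Only a constant amount of auxiliary storage is used; nothing grows with n.
Time complexity: O(n).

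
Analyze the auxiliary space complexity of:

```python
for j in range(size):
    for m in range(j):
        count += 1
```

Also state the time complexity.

Space complexity: O(1).
Only a constant amount of auxiliary storage is used; nothing grows with n.
Time complexity: O(n^2).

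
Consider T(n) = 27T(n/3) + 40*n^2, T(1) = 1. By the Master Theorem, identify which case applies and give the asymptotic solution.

a=27, b=3, f(n)=40*n^2.
log_3(27) = 3 > 2.
Since f(n) = O(n^2) is polynomially smaller than n^3, Case 1 applies.
T(n) = Theta(n^3).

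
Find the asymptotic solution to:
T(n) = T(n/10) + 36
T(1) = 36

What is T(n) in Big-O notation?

Each step divides n by 10 and adds 36. After log_10(n) steps, T(n) = O(log n).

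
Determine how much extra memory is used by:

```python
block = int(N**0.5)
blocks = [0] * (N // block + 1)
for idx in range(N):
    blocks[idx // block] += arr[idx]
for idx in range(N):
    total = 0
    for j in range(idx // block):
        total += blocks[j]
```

Space complexity: O(sqrt(n)).
Storage scales with sqrt(n).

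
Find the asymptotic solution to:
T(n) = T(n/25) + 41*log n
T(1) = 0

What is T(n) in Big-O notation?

Each of the log_25(n) levels adds O(log n). T(n) = O(log^2 n).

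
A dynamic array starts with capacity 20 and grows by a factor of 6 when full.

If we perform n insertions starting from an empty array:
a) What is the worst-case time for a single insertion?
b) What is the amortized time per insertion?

(a) Worst-case single insertion: O(n) -- when the array is full at capacity c, the resize copies all c elements, and c can be Theta(n).
(b) Resizes happen at sizes 20, 120, 720, ... Total copy cost for n insertions: 20 + 120 + ... = O(n) (geometric series with ratio 1/6). Amortized cost per insertion: O(n)/n = O(1).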